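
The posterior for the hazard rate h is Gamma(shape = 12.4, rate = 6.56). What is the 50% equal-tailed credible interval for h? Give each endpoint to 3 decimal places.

Posterior: Gamma(shape 12.4, rate 6.56).
Equal-tailed 50% interval: Gamma(12.4, 6.56) quantiles at 0.25 and 0.75.
Posterior mean ≈ 1.890, SD ≈ 0.537; a Normal approximation gives roughly [1.528, 2.252].
Exact: lower = 1.506; upper = 2.219.

[1.506, 2.219]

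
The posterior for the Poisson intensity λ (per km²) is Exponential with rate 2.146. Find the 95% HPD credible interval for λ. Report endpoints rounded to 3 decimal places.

[0.000, 1.396]

The exponential density is strictly decreasing on [0, ∞), so the HPD interval is anchored at 0: [0, q] with P(λ ≤ q) = 0.95.
q = −ln(1 − 0.95) / 2.146 = 2.9957 / 2.146 = 1.396.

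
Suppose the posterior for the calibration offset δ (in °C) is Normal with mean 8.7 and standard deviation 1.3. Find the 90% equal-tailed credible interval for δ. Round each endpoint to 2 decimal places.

The posterior is symmetric, so the 90% equal-tailed interval is δ = 8.7 ± z·1.3 with z = 1.645.
Half-width: 1.645 × 1.3 = 2.14.
8.7 − 2.14 = 6.56; 8.7 + 2.14 = 10.84.

[6.56, 10.84]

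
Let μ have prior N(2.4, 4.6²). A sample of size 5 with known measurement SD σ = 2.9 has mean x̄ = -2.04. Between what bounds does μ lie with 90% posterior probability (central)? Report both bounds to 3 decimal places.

[-3.766, 0.340]

Posterior precision = 1/4.6² + 5/2.9² = 0.0473 + 0.5945 = 0.6418, so posterior SD = 1.2483.
Posterior mean = (2.4/4.6² + 5·-2.04/2.9²) / 0.6418 = -1.7131.
Interval: -1.7131 ± 1.645 × 1.2483 → [-3.766, 0.340].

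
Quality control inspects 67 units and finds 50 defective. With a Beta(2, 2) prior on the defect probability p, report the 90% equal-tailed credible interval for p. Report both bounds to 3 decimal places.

[0.643, 0.814]

Posterior: Beta(2+50, 2+17) = Beta(52, 19).
Equal-tailed 90% interval: the 0.05 and 0.95 quantiles of Beta(52, 19).
Posterior mean ≈ 0.732, SD ≈ 0.052; a Normal approximation gives roughly [0.647, 0.818].
Exact: F⁻¹(0.05) = 0.643; F⁻¹(0.95) = 0.814.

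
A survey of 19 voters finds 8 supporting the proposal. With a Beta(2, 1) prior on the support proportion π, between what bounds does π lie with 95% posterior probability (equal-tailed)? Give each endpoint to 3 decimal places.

[0.257, 0.660]

Posterior: Beta(2+8, 1+11) = Beta(10, 12).
Equal-tailed 95% interval: the 0.025 and 0.975 quantiles of Beta(10, 12).
Posterior mean ≈ 0.455, SD ≈ 0.104; a Normal approximation gives roughly [0.251, 0.658].
Exact: F⁻¹(0.025) = 0.257; F⁻¹(0.975) = 0.660.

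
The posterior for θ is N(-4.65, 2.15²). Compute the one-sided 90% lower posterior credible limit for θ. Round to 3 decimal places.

Need L with P(θ ≥ L) = 0.90: L = -4.65 − z_{0.1}·2.15.
z = 1.282; L = -4.65 − 1.282 × 2.15 = -7.405.

-7.405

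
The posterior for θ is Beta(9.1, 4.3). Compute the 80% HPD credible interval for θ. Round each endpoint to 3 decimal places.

The posterior is unimodal and skewed, so the HPD interval has equal density at both endpoints and is the shortest 80% interval.
Solving f(0.535) = f(0.851) with F(0.851) − F(0.535) = 0.80 gives [0.535, 0.851].
For comparison, the equal-tailed interval is [0.513, 0.833]; the HPD is narrower and shifted toward the mode.

[0.535, 0.851]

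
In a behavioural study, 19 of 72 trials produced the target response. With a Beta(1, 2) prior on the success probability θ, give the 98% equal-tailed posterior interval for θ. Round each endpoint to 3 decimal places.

[0.159, 0.393]

Posterior: Beta(1+19, 2+53) = Beta(20, 55).
Equal-tailed 98% interval: the 0.01 and 0.99 quantiles of Beta(20, 55).
Posterior mean ≈ 0.267, SD ≈ 0.051; a Normal approximation gives roughly [0.149, 0.385].
Exact: F⁻¹(0.01) = 0.159; F⁻¹(0.99) = 0.393.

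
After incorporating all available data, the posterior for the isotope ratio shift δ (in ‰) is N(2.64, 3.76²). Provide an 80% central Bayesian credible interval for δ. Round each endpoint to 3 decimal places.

The posterior is symmetric, so the 80% equal-tailed interval is δ = 2.64 ± z·3.76 with z = 1.282.
Half-width: 1.282 × 3.76 = 4.819.
2.64 − 4.819 = -2.179; 2.64 + 4.819 = 7.459.

[-2.179, 7.459]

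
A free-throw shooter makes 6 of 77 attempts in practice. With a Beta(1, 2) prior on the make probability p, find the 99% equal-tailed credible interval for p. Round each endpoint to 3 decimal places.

[0.026, 0.186]

Posterior: Beta(1+6, 2+71) = Beta(7, 73).
Equal-tailed 99% interval: the 0.005 and 0.995 quantiles of Beta(7, 73).
Posterior mean ≈ 0.087, SD ≈ 0.031; a Normal approximation gives roughly [0.007, 0.168].
Exact: F⁻¹(0.005) = 0.026; F⁻¹(0.995) = 0.186.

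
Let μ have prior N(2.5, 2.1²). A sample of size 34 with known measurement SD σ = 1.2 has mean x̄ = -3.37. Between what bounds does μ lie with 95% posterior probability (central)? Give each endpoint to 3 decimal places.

Posterior precision = 1/2.1² + 34/1.2² = 0.2268 + 23.6111 = 23.8379, so posterior SD = 0.2048.
Posterior mean = (2.5/2.1² + 34·-3.37/1.2²) / 23.8379 = -3.3142.
Interval: -3.3142 ± 1.960 × 0.2048 → [-3.716, -2.913].

[-3.716, -2.913]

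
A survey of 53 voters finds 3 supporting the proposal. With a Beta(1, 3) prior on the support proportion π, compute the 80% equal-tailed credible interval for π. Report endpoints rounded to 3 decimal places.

Posterior: Beta(1+3, 3+50) = Beta(4, 53).
Equal-tailed 80% interval: the 0.1 and 0.9 quantiles of Beta(4, 53).
Posterior mean ≈ 0.070, SD ≈ 0.034; a Normal approximation gives roughly [0.027, 0.113].
Exact: F⁻¹(0.1) = 0.032; F⁻¹(0.9) = 0.115.

[0.032, 0.115]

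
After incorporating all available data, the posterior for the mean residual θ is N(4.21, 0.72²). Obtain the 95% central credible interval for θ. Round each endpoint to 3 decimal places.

The posterior is symmetric, so the 95% equal-tailed interval is θ = 4.21 ± z·0.72 with z = 1.960.
Half-width: 1.960 × 0.72 = 1.411.
4.21 − 1.411 = 2.799; 4.21 + 1.411 = 5.621.

[2.799, 5.621]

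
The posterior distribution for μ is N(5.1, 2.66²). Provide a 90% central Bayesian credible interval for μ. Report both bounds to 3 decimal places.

[0.725, 9.475]

The posterior is symmetric, so the 90% equal-tailed interval is μ = 5.1 ± z·2.66 with z = 1.645.
Half-width: 1.645 × 2.66 = 4.375.
5.1 − 4.375 = 0.725; 5.1 + 4.375 = 9.475.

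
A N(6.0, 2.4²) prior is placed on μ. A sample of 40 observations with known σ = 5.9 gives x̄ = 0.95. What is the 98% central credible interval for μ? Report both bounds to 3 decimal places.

[-0.410, 3.636]

Posterior precision = 1/2.4² + 40/5.9² = 0.1736 + 1.1491 = 1.3227, so posterior SD = 0.8695.
Posterior mean = (6.0/2.4² + 40·0.95/5.9²) / 1.3227 = 1.6128.
Interval: 1.6128 ± 2.326 × 0.8695 → [-0.410, 3.636].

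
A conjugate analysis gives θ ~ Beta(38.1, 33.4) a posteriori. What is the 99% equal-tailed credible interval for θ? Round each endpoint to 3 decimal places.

[0.382, 0.680]

Posterior: Beta(38.1, 33.4).
Equal-tailed 99% interval: the 0.005 and 0.995 quantiles of Beta(38.1, 33.4).
Posterior mean ≈ 0.533, SD ≈ 0.059; a Normal approximation gives roughly [0.382, 0.684].
Exact: F⁻¹(0.005) = 0.382; F⁻¹(0.995) = 0.680.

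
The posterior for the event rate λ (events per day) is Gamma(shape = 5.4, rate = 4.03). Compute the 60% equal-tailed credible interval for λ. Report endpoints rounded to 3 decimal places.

[0.847, 1.786]

Posterior: Gamma(shape 5.4, rate 4.03).
Equal-tailed 60% interval: Gamma(5.4, 4.03) quantiles at 0.2 and 0.8.
Posterior mean ≈ 1.340, SD ≈ 0.577; a Normal approximation gives roughly [0.855, 1.825].
Exact: lower = 0.847; upper = 1.786.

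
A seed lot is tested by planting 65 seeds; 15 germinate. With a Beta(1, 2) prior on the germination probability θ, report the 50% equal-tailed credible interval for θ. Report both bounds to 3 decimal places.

[0.199, 0.269]

Posterior: Beta(1+15, 2+50) = Beta(16, 52).
Equal-tailed 50% interval: the 0.25 and 0.75 quantiles of Beta(16, 52).
Posterior mean ≈ 0.235, SD ≈ 0.051; a Normal approximation gives roughly [0.201, 0.270].
Exact: F⁻¹(0.25) = 0.199; F⁻¹(0.75) = 0.269.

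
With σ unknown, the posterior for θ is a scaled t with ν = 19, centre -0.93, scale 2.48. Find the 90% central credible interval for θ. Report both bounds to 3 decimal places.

The t_19 distribution is symmetric; the 90% interval is -0.93 ± t·2.48 with t_{0.95,19} = 1.729.
Half-width: 1.729 × 2.48 = 4.288.
-0.93 − 4.288 = -5.218; -0.93 + 4.288 = 3.358.

[-5.218, 3.358]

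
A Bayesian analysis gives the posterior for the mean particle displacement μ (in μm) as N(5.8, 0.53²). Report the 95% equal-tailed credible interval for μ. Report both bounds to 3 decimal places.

The posterior is symmetric, so the 95% equal-tailed interval is μ = 5.8 ± z·0.53 with z = 1.960.
Half-width: 1.960 × 0.53 = 1.039.
5.8 − 1.039 = 4.761; 5.8 + 1.039 = 6.839.

[4.761, 6.839]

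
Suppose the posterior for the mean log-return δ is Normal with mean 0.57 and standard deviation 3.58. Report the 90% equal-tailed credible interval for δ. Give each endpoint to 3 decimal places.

The posterior is symmetric, so the 90% equal-tailed interval is δ = 0.57 ± z·3.58 with z = 1.645.
Half-width: 1.645 × 3.58 = 5.889.
0.57 − 5.889 = -5.319; 0.57 + 5.889 = 6.459.

[-5.319, 6.459]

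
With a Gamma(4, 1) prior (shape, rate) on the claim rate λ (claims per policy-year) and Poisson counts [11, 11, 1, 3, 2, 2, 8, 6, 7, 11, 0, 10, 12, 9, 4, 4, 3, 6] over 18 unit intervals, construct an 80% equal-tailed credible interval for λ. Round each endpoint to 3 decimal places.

Posterior: Gamma(4+110, 1+18) = Gamma(114, 19) (shape, rate).
Equal-tailed 80% interval: Gamma(114, 19) quantiles at 0.1 and 0.9.
Posterior mean ≈ 6.000, SD ≈ 0.562; a Normal approximation gives roughly [5.280, 6.720].
Exact: lower = 5.292; upper = 6.730.

[5.292, 6.730]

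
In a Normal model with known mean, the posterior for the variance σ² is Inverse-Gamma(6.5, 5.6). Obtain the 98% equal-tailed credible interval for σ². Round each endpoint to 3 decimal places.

[0.405, 2.727]

Inverse-Gamma(6.5, 5.6) quantiles: F⁻¹(0.01) and F⁻¹(0.99).
Equivalently, 1/σ² ~ Gamma(6.5, rate = 5.6); invert its 0.99 and 0.01 quantiles.
Posterior mean ≈ 1.018, SD ≈ 0.480; a Normal approximation gives roughly [-0.098, 2.135].
Exact: lower = 0.405; upper = 2.727.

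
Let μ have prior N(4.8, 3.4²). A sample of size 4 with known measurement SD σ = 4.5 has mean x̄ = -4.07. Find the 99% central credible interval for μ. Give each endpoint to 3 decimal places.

Posterior precision = 1/3.4² + 4/4.5² = 0.0865 + 0.1975 = 0.2840, so posterior SD = 1.8763.
Posterior mean = (4.8/3.4² + 4·-4.07/4.5²) / 0.2840 = -1.3686.
Interval: -1.3686 ± 2.576 × 1.8763 → [-6.202, 3.465].

[-6.202, 3.465]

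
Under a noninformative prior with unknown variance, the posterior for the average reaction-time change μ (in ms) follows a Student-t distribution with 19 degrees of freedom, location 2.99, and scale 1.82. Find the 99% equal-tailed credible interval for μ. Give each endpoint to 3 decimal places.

The t_19 distribution is symmetric; the 99% interval is 2.99 ± t·1.82 with t_{0.995,19} = 2.861.
Half-width: 2.861 × 1.82 = 5.207.
2.99 − 5.207 = -2.217; 2.99 + 5.207 = 8.197.

[-2.217, 8.197]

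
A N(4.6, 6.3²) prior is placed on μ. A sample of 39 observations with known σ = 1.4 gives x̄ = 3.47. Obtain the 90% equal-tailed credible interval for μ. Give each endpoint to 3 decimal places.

[3.103, 3.840]

Posterior precision = 1/6.3² + 39/1.4² = 0.0252 + 19.8980 = 19.9232, so posterior SD = 0.2240.
Posterior mean = (4.6/6.3² + 39·3.47/1.4²) / 19.9232 = 3.4714.
Interval: 3.4714 ± 1.645 × 0.2240 → [3.103, 3.840].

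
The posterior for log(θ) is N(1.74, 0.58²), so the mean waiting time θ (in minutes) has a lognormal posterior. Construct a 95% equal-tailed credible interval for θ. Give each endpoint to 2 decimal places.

[1.83, 17.76]

On the log scale the 95% interval is 1.74 ± 1.960 × 0.58 = [0.6032, 2.8768].
Exponentiate: [e^0.6032, e^2.8768] = [1.83, 17.76].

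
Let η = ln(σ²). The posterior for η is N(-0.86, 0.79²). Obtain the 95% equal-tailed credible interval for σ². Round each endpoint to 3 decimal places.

On the log scale the 95% interval is -0.86 ± 1.960 × 0.79 = [-2.4084, 0.6884].
Exponentiate: [e^-2.4084, e^0.6884] = [0.090, 1.990].

[0.090, 1.990]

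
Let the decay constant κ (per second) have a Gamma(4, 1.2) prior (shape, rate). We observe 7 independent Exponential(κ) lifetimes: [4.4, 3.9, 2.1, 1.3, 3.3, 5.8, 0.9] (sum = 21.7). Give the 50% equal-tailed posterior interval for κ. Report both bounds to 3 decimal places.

[0.376, 0.569]

Posterior: Gamma(4+7, 1.2+21.7) = Gamma(11, 22.9) (shape, rate).
Equal-tailed 50% interval: Gamma(11, 22.9) quantiles at 0.25 and 0.75.
Posterior mean ≈ 0.480, SD ≈ 0.145; a Normal approximation gives roughly [0.383, 0.578].
Exact: lower = 0.376; upper = 0.569.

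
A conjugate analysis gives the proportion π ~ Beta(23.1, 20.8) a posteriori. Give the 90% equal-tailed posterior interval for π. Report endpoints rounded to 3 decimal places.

[0.403, 0.648]

Posterior: Beta(23.1, 20.8).
Equal-tailed 90% interval: the 0.05 and 0.95 quantiles of Beta(23.1, 20.8).
Posterior mean ≈ 0.526, SD ≈ 0.075; a Normal approximation gives roughly [0.404, 0.649].
Exact: F⁻¹(0.05) = 0.403; F⁻¹(0.95) = 0.648.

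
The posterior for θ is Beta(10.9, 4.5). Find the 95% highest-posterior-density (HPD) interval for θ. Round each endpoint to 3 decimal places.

[0.488, 0.913]

The posterior is unimodal and skewed, so the HPD interval has equal density at both endpoints and is the shortest 95% interval.
Solving f(0.488) = f(0.913) with F(0.913) − F(0.488) = 0.95 gives [0.488, 0.913].
For comparison, the equal-tailed interval is [0.467, 0.898]; the HPD is narrower and shifted toward the mode.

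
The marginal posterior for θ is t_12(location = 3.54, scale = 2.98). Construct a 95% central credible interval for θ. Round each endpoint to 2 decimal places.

[-2.95, 10.03]

The t_12 distribution is symmetric; the 95% interval is 3.54 ± t·2.98 with t_{0.975,12} = 2.179.
Half-width: 2.179 × 2.98 = 6.49.
3.54 − 6.49 = -2.95; 3.54 + 6.49 = 10.03.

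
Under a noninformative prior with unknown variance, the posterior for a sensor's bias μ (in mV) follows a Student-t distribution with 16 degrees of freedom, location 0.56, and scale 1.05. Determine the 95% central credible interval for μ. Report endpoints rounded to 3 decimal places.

The t_16 distribution is symmetric; the 95% interval is 0.56 ± t·1.05 with t_{0.975,16} = 2.120.
Half-width: 2.120 × 1.05 = 2.226.
0.56 − 2.226 = -1.666; 0.56 + 2.226 = 2.786.

[-1.666, 2.786]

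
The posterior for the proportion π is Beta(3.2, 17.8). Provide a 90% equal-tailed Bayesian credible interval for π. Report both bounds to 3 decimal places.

[0.048, 0.295]

Posterior: Beta(3.2, 17.8).
Equal-tailed 90% interval: the 0.05 and 0.95 quantiles of Beta(3.2, 17.8).
Posterior mean ≈ 0.152, SD ≈ 0.077; a Normal approximation gives roughly [0.026, 0.278].
Exact: F⁻¹(0.05) = 0.048; F⁻¹(0.95) = 0.295.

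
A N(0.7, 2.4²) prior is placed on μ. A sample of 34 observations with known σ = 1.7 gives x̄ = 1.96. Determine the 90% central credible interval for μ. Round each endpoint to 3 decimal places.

Posterior precision = 1/2.4² + 34/1.7² = 0.1736 + 11.7647 = 11.9383, so posterior SD = 0.2894.
Posterior mean = (0.7/2.4² + 34·1.96/1.7²) / 11.9383 = 1.9417.
Interval: 1.9417 ± 1.645 × 0.2894 → [1.466, 2.418].

[1.466, 2.418]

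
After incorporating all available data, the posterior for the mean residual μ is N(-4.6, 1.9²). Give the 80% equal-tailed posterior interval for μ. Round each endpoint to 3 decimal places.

The posterior is symmetric, so the 80% equal-tailed interval is μ = -4.6 ± z·1.9 with z = 1.282.
Half-width: 1.282 × 1.9 = 2.435.
-4.6 − 2.435 = -7.035; -4.6 + 2.435 = -2.165.

[-7.035, -2.165]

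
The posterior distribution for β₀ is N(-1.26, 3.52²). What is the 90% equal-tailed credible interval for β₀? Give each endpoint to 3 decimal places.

[-7.050, 4.530]

The posterior is symmetric, so the 90% equal-tailed interval is β₀ = -1.26 ± z·3.52 with z = 1.645.
Half-width: 1.645 × 3.52 = 5.790.
-1.26 − 5.790 = -7.050; -1.26 + 5.790 = 4.530.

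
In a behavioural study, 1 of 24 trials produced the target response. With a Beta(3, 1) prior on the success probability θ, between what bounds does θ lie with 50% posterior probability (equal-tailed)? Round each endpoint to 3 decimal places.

[0.095, 0.182]

Posterior: Beta(3+1, 1+23) = Beta(4, 24).
Equal-tailed 50% interval: the 0.25 and 0.75 quantiles of Beta(4, 24).
Posterior mean ≈ 0.143, SD ≈ 0.065; a Normal approximation gives roughly [0.099, 0.187].
Exact: F⁻¹(0.25) = 0.095; F⁻¹(0.75) = 0.182.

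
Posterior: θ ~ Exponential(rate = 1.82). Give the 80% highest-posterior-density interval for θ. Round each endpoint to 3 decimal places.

[0.000, 0.884]

The exponential density is strictly decreasing on [0, ∞), so the HPD interval is anchored at 0: [0, q] with P(θ ≤ q) = 0.80.
q = −ln(1 − 0.80) / 1.82 = 1.6094 / 1.82 = 0.884.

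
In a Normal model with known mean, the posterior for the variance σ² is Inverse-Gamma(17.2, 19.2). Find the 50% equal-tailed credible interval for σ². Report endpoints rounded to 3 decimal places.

Inverse-Gamma(17.2, 19.2) quantiles: F⁻¹(0.25) and F⁻¹(0.75).
Equivalently, 1/σ² ~ Gamma(17.2, rate = 19.2); invert its 0.75 and 0.25 quantiles.
Posterior mean ≈ 1.185, SD ≈ 0.304; a Normal approximation gives roughly [0.980, 1.390].
Exact: lower = 0.970; upper = 1.347.

[0.970, 1.347]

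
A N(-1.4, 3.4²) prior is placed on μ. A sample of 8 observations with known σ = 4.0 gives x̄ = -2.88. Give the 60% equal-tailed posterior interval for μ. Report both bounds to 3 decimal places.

Posterior precision = 1/3.4² + 8/4.0² = 0.0865 + 0.5000 = 0.5865, so posterior SD = 1.3058.
Posterior mean = (-1.4/3.4² + 8·-2.88/4.0²) / 0.5865 = -2.6617.
Interval: -2.6617 ± 0.842 × 1.3058 → [-3.761, -1.563].

[-3.761, -1.563]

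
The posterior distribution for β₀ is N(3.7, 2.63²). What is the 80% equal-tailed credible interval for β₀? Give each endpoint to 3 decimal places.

The posterior is symmetric, so the 80% equal-tailed interval is β₀ = 3.7 ± z·2.63 with z = 1.282.
Half-width: 1.282 × 2.63 = 3.370.
3.7 − 3.370 = 0.330; 3.7 + 3.370 = 7.070.

[0.330, 7.070]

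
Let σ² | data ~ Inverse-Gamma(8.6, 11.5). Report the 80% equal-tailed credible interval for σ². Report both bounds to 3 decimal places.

Inverse-Gamma(8.6, 11.5) quantiles: F⁻¹(0.1) and F⁻¹(0.9).
Equivalently, 1/σ² ~ Gamma(8.6, rate = 11.5); invert its 0.9 and 0.1 quantiles.
Posterior mean ≈ 1.513, SD ≈ 0.589; a Normal approximation gives roughly [0.758, 2.268].
Exact: lower = 0.919; upper = 2.246.

[0.919, 2.246]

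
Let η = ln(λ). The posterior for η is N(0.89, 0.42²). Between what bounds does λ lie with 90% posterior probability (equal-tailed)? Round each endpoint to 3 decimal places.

[1.220, 4.859]

On the log scale the 90% interval is 0.89 ± 1.645 × 0.42 = [0.1992, 1.5808].
Exponentiate: [e^0.1992, e^1.5808] = [1.220, 4.859].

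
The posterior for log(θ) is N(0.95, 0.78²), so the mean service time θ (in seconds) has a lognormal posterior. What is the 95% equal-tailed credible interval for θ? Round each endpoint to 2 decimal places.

On the log scale the 95% interval is 0.95 ± 1.960 × 0.78 = [-0.5788, 2.4788].
Exponentiate: [e^-0.5788, e^2.4788] = [0.56, 11.93].

[0.56, 11.93]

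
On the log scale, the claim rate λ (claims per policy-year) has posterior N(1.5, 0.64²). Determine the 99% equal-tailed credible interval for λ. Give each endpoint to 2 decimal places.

[0.86, 23.30]

On the log scale the 99% interval is 1.5 ± 2.576 × 0.64 = [-0.1485, 3.1485].
Exponentiate: [e^-0.1485, e^3.1485] = [0.86, 23.30].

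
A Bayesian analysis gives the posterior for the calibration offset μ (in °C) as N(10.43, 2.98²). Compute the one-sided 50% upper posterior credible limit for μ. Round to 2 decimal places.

Need U with P(μ ≤ U) = 0.50: U = 10.43 + z_{0.5}·2.98.
z = 0.000; U = 10.43 + 0.000 × 2.98 = 10.43.

10.43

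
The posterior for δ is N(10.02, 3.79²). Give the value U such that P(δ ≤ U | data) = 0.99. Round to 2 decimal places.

18.84

Need U with P(δ ≤ U) = 0.99: U = 10.02 + z_{0.01}·3.79.
z = 2.326; U = 10.02 + 2.326 × 3.79 = 18.84.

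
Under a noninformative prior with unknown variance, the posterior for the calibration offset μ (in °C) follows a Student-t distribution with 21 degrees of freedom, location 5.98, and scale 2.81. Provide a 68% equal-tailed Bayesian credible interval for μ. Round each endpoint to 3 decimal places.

[3.118, 8.842]

The t_21 distribution is symmetric; the 68% interval is 5.98 ± t·2.81 with t_{0.84,21} = 1.019.
Half-width: 1.019 × 2.81 = 2.862.
5.98 − 2.862 = 3.118; 5.98 + 2.862 = 8.842.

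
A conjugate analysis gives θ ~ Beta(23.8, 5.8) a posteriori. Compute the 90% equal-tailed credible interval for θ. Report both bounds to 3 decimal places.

[0.675, 0.909]

Posterior: Beta(23.8, 5.8).
Equal-tailed 90% interval: the 0.05 and 0.95 quantiles of Beta(23.8, 5.8).
Posterior mean ≈ 0.804, SD ≈ 0.072; a Normal approximation gives roughly [0.686, 0.922].
Exact: F⁻¹(0.05) = 0.675; F⁻¹(0.95) = 0.909.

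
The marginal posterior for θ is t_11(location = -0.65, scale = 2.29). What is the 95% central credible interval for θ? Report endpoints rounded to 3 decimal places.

[-5.690, 4.390]

The t_11 distribution is symmetric; the 95% interval is -0.65 ± t·2.29 with t_{0.975,11} = 2.201.
Half-width: 2.201 × 2.29 = 5.040.
-0.65 − 5.040 = -5.690; -0.65 + 5.040 = 4.390.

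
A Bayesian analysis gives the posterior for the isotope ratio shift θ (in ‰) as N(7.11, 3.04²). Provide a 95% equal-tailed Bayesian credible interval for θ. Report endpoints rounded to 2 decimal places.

The posterior is symmetric, so the 95% equal-tailed interval is θ = 7.11 ± z·3.04 with z = 1.960.
Half-width: 1.960 × 3.04 = 5.96.
7.11 − 5.96 = 1.15; 7.11 + 5.96 = 13.07.

[1.15, 13.07]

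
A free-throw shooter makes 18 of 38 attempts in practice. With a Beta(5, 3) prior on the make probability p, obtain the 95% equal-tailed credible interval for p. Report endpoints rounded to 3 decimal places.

Posterior: Beta(5+18, 3+20) = Beta(23, 23).
Equal-tailed 95% interval: the 0.025 and 0.975 quantiles of Beta(23, 23).
Posterior mean ≈ 0.500, SD ≈ 0.073; a Normal approximation gives roughly [0.357, 0.643].
Exact: F⁻¹(0.025) = 0.358; F⁻¹(0.975) = 0.642.

[0.358, 0.642]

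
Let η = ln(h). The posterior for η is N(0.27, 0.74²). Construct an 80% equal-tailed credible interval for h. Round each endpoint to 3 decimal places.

[0.507, 3.382]

On the log scale the 80% interval is 0.27 ± 1.282 × 0.74 = [-0.6783, 1.2183].
Exponentiate: [e^-0.6783, e^1.2183] = [0.507, 3.382].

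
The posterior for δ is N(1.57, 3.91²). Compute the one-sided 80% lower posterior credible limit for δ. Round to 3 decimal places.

Need L with P(δ ≥ L) = 0.80: L = 1.57 − z_{0.2}·3.91.
z = 0.842; L = 1.57 − 0.842 × 3.91 = -1.721.

-1.721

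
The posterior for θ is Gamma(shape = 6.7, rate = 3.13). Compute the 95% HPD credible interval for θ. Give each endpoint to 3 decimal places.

[0.693, 3.785]

The posterior is unimodal and skewed, so the HPD interval has equal density at both endpoints and is the shortest 95% interval.
Solving f(0.693) = f(3.785) with F(3.785) − F(0.693) = 0.95 gives [0.693, 3.785].
For comparison, the equal-tailed interval is [0.839, 4.040]; the HPD is narrower and shifted toward the mode.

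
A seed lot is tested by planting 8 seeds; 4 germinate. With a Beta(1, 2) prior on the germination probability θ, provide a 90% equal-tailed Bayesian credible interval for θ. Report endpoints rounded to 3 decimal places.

Posterior: Beta(1+4, 2+4) = Beta(5, 6).
Equal-tailed 90% interval: the 0.05 and 0.95 quantiles of Beta(5, 6).
Posterior mean ≈ 0.455, SD ≈ 0.144; a Normal approximation gives roughly [0.218, 0.691].
Exact: F⁻¹(0.05) = 0.222; F⁻¹(0.95) = 0.696.

[0.222, 0.696]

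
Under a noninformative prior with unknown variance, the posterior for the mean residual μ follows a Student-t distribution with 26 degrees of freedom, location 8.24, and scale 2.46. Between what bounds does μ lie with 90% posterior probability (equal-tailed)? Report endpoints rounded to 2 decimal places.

The t_26 distribution is symmetric; the 90% interval is 8.24 ± t·2.46 with t_{0.95,26} = 1.706.
Half-width: 1.706 × 2.46 = 4.20.
8.24 − 4.20 = 4.04; 8.24 + 4.20 = 12.44.

[4.04, 12.44]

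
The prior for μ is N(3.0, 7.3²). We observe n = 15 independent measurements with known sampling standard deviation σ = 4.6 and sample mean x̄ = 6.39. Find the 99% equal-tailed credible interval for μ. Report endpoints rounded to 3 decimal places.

[3.283, 9.322]

Posterior precision = 1/7.3² + 15/4.6² = 0.0188 + 0.7089 = 0.7276, so posterior SD = 1.1723.
Posterior mean = (3.0/7.3² + 15·6.39/4.6²) / 0.7276 = 6.3026.
Interval: 6.3026 ± 2.576 × 1.1723 → [3.283, 9.322].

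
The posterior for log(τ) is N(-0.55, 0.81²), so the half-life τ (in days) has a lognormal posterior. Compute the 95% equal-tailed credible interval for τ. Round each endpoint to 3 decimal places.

[0.118, 2.822]

On the log scale the 95% interval is -0.55 ± 1.960 × 0.81 = [-2.1376, 1.0376].
Exponentiate: [e^-2.1376, e^1.0376] = [0.118, 2.822].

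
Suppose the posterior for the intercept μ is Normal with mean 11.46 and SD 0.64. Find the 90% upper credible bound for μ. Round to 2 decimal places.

12.28

Need U with P(μ ≤ U) = 0.90: U = 11.46 + z_{0.1}·0.64.
z = 1.282; U = 11.46 + 1.282 × 0.64 = 12.28.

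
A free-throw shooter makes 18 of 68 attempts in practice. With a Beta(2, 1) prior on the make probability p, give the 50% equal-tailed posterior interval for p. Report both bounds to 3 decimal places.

[0.245, 0.317]

Posterior: Beta(2+18, 1+50) = Beta(20, 51).
Equal-tailed 50% interval: the 0.25 and 0.75 quantiles of Beta(20, 51).
Posterior mean ≈ 0.282, SD ≈ 0.053; a Normal approximation gives roughly [0.246, 0.317].
Exact: F⁻¹(0.25) = 0.245; F⁻¹(0.75) = 0.317.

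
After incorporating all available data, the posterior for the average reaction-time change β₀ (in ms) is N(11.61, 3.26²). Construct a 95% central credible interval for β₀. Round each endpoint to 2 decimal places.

The posterior is symmetric, so the 95% equal-tailed interval is β₀ = 11.61 ± z·3.26 with z = 1.960.
Half-width: 1.960 × 3.26 = 6.39.
11.61 − 6.39 = 5.22; 11.61 + 6.39 = 18.00.

[5.22, 18.00]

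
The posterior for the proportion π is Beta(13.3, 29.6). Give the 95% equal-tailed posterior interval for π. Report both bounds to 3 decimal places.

[0.182, 0.454]

Posterior: Beta(13.3, 29.6).
Equal-tailed 95% interval: the 0.025 and 0.975 quantiles of Beta(13.3, 29.6).
Posterior mean ≈ 0.310, SD ≈ 0.070; a Normal approximation gives roughly [0.173, 0.447].
Exact: F⁻¹(0.025) = 0.182; F⁻¹(0.975) = 0.454.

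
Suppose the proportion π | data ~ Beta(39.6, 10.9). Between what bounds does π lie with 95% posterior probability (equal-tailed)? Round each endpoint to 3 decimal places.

Posterior: Beta(39.6, 10.9).
Equal-tailed 95% interval: the 0.025 and 0.975 quantiles of Beta(39.6, 10.9).
Posterior mean ≈ 0.784, SD ≈ 0.057; a Normal approximation gives roughly [0.672, 0.897].
Exact: F⁻¹(0.025) = 0.662; F⁻¹(0.975) = 0.885.

[0.662, 0.885]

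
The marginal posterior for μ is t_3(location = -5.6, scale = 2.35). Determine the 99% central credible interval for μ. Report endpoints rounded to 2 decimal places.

[-19.33, 8.13]

The t_3 distribution is symmetric; the 99% interval is -5.6 ± t·2.35 with t_{0.995,3} = 5.841.
Half-width: 5.841 × 2.35 = 13.73.
-5.6 − 13.73 = -19.33; -5.6 + 13.73 = 8.13.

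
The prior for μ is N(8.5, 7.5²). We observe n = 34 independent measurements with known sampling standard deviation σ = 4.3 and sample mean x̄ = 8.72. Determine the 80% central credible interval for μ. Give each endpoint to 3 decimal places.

[7.777, 9.658]

Posterior precision = 1/7.5² + 34/4.3² = 0.0178 + 1.8388 = 1.8566, so posterior SD = 0.7339.
Posterior mean = (8.5/7.5² + 34·8.72/4.3²) / 1.8566 = 8.7179.
Interval: 8.7179 ± 1.282 × 0.7339 → [7.777, 9.658].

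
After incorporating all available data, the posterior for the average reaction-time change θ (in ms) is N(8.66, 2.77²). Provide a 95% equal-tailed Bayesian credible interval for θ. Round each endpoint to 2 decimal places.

The posterior is symmetric, so the 95% equal-tailed interval is θ = 8.66 ± z·2.77 with z = 1.960.
Half-width: 1.960 × 2.77 = 5.43.
8.66 − 5.43 = 3.23; 8.66 + 5.43 = 14.09.

[3.23, 14.09]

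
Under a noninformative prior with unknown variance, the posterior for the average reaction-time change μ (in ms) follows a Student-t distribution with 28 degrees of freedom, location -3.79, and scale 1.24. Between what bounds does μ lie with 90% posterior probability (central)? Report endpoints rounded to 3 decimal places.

[-5.899, -1.681]

The t_28 distribution is symmetric; the 90% interval is -3.79 ± t·1.24 with t_{0.95,28} = 1.701.
Half-width: 1.701 × 1.24 = 2.109.
-3.79 − 2.109 = -5.899; -3.79 + 2.109 = -1.681.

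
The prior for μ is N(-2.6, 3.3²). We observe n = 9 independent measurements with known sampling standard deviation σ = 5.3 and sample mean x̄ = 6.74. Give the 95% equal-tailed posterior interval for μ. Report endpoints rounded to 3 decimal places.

[1.607, 7.712]

Posterior precision = 1/3.3² + 9/5.3² = 0.0918 + 0.3204 = 0.4122, so posterior SD = 1.5575.
Posterior mean = (-2.6/3.3² + 9·6.74/5.3²) / 0.4122 = 4.6594.
Interval: 4.6594 ± 1.960 × 1.5575 → [1.607, 7.712].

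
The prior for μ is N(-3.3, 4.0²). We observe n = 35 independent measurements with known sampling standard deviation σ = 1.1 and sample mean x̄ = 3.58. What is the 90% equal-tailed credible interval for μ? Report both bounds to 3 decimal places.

[3.260, 3.871]

Posterior precision = 1/4.0² + 35/1.1² = 0.0625 + 28.9256 = 28.9881, so posterior SD = 0.1857.
Posterior mean = (-3.3/4.0² + 35·3.58/1.1²) / 28.9881 = 3.5652.
Interval: 3.5652 ± 1.645 × 0.1857 → [3.260, 3.871].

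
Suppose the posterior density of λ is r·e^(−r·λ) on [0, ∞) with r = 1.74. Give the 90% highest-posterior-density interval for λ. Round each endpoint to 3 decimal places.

[0.000, 1.323]

The exponential density is strictly decreasing on [0, ∞), so the HPD interval is anchored at 0: [0, q] with P(λ ≤ q) = 0.90.
q = −ln(1 − 0.90) / 1.74 = 2.3026 / 1.74 = 1.323.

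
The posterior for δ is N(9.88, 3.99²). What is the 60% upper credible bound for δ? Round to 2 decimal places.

Need U with P(δ ≤ U) = 0.60: U = 9.88 + z_{0.4}·3.99.
z = 0.253; U = 9.88 + 0.253 × 3.99 = 10.89.

10.89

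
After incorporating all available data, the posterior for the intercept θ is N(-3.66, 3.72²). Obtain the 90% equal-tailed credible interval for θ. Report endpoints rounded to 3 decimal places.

The posterior is symmetric, so the 90% equal-tailed interval is θ = -3.66 ± z·3.72 with z = 1.645.
Half-width: 1.645 × 3.72 = 6.119.
-3.66 − 6.119 = -9.779; -3.66 + 6.119 = 2.459.

[-9.779, 2.459]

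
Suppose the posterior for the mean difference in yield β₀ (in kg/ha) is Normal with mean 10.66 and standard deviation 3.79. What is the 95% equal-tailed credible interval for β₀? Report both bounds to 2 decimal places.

The posterior is symmetric, so the 95% equal-tailed interval is β₀ = 10.66 ± z·3.79 with z = 1.960.
Half-width: 1.960 × 3.79 = 7.43.
10.66 − 7.43 = 3.23; 10.66 + 7.43 = 18.09.

[3.23, 18.09]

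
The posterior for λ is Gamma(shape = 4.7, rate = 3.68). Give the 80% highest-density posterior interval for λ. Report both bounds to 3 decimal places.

The posterior is unimodal and skewed, so the HPD interval has equal density at both endpoints and is the shortest 80% interval.
Solving f(0.466) = f(1.854) with F(1.854) − F(0.466) = 0.80 gives [0.466, 1.854].
For comparison, the equal-tailed interval is [0.604, 2.066]; the HPD is narrower and shifted toward the mode.

[0.466, 1.854]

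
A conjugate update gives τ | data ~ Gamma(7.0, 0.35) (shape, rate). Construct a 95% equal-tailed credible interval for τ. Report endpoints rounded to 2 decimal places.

Posterior: Gamma(shape 7.0, rate 0.35).
Equal-tailed 95% interval: Gamma(7.0, 0.35) quantiles at 0.025 and 0.975.
Posterior mean ≈ 20.00, SD ≈ 7.56; a Normal approximation gives roughly [5.18, 34.82].
Exact: lower = 8.04; upper = 37.31.

[8.04, 37.31]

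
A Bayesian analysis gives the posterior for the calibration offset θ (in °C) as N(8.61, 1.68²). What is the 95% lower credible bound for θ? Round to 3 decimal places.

5.847

Need L with P(θ ≥ L) = 0.95: L = 8.61 − z_{0.05}·1.68.
z = 1.645; L = 8.61 − 1.645 × 1.68 = 5.847.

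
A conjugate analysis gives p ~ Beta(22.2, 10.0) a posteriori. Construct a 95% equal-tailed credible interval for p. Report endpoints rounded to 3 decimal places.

[0.522, 0.834]

Posterior: Beta(22.2, 10.0).
Equal-tailed 95% interval: the 0.025 and 0.975 quantiles of Beta(22.2, 10.0).
Posterior mean ≈ 0.689, SD ≈ 0.080; a Normal approximation gives roughly [0.532, 0.847].
Exact: F⁻¹(0.025) = 0.522; F⁻¹(0.975) = 0.834.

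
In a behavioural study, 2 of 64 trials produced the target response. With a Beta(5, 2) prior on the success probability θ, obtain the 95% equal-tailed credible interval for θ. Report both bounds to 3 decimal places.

Posterior: Beta(5+2, 2+62) = Beta(7, 64).
Equal-tailed 95% interval: the 0.025 and 0.975 quantiles of Beta(7, 64).
Posterior mean ≈ 0.099, SD ≈ 0.035; a Normal approximation gives roughly [0.030, 0.167].
Exact: F⁻¹(0.025) = 0.041; F⁻¹(0.975) = 0.177.

[0.041, 0.177]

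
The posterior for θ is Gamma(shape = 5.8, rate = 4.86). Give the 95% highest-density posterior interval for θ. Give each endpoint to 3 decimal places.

[0.338, 2.177]

The posterior is unimodal and skewed, so the HPD interval has equal density at both endpoints and is the shortest 95% interval.
Solving f(0.338) = f(2.177) with F(2.177) − F(0.338) = 0.95 gives [0.338, 2.177].
For comparison, the equal-tailed interval is [0.429, 2.343]; the HPD is narrower and shifted toward the mode.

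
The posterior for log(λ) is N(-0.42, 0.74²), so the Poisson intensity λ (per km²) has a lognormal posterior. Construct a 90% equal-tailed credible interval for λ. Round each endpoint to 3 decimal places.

[0.195, 2.219]

On the log scale the 90% interval is -0.42 ± 1.645 × 0.74 = [-1.6372, 0.7972].
Exponentiate: [e^-1.6372, e^0.7972] = [0.195, 2.219].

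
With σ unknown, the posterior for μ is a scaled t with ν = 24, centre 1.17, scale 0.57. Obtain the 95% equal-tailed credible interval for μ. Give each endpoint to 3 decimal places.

[-0.006, 2.346]

The t_24 distribution is symmetric; the 95% interval is 1.17 ± t·0.57 with t_{0.975,24} = 2.064.
Half-width: 2.064 × 0.57 = 1.176.
1.17 − 1.176 = -0.006; 1.17 + 1.176 = 2.346.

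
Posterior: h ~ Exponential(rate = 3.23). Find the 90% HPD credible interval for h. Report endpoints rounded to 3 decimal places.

[0.000, 0.713]

The exponential density is strictly decreasing on [0, ∞), so the HPD interval is anchored at 0: [0, q] with P(h ≤ q) = 0.90.
q = −ln(1 − 0.90) / 3.23 = 2.3026 / 3.23 = 0.713.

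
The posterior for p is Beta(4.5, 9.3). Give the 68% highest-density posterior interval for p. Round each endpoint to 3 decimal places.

[0.183, 0.430]

The posterior is unimodal and skewed, so the HPD interval has equal density at both endpoints and is the shortest 68% interval.
Solving f(0.183) = f(0.430) with F(0.430) − F(0.183) = 0.68 gives [0.183, 0.430].
For comparison, the equal-tailed interval is [0.202, 0.451]; the HPD is narrower and shifted toward the mode.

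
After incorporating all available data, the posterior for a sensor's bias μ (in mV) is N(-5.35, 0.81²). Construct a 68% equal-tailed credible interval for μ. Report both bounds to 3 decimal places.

[-6.156, -4.544]

The posterior is symmetric, so the 68% equal-tailed interval is μ = -5.35 ± z·0.81 with z = 0.994.
Half-width: 0.994 × 0.81 = 0.806.
-5.35 − 0.806 = -6.156; -5.35 + 0.806 = -4.544.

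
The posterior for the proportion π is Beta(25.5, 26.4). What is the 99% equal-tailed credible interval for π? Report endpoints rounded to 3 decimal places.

[0.318, 0.666]

Posterior: Beta(25.5, 26.4).
Equal-tailed 99% interval: the 0.005 and 0.995 quantiles of Beta(25.5, 26.4).
Posterior mean ≈ 0.491, SD ≈ 0.069; a Normal approximation gives roughly [0.314, 0.668].
Exact: F⁻¹(0.005) = 0.318; F⁻¹(0.995) = 0.666.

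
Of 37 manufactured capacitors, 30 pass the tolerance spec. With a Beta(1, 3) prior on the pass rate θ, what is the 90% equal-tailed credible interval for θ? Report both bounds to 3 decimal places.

[0.640, 0.858]

Posterior: Beta(1+30, 3+7) = Beta(31, 10).
Equal-tailed 90% interval: the 0.05 and 0.95 quantiles of Beta(31, 10).
Posterior mean ≈ 0.756, SD ≈ 0.066; a Normal approximation gives roughly [0.647, 0.865].
Exact: F⁻¹(0.05) = 0.640; F⁻¹(0.95) = 0.858.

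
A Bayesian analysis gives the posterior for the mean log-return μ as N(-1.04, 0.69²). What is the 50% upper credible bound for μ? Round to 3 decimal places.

-1.040

Need U with P(μ ≤ U) = 0.50: U = -1.04 + z_{0.5}·0.69.
z = 0.000; U = -1.04 + 0.000 × 0.69 = -1.040.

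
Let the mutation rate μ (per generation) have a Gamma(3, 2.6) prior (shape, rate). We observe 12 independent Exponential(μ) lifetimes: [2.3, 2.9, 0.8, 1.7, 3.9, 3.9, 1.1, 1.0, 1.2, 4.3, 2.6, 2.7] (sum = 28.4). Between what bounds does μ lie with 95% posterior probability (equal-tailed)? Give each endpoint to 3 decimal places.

[0.271, 0.758]

Posterior: Gamma(3+12, 2.6+28.4) = Gamma(15, 31.0) (shape, rate).
Equal-tailed 95% interval: Gamma(15, 31.0) quantiles at 0.025 and 0.975.
Posterior mean ≈ 0.484, SD ≈ 0.125; a Normal approximation gives roughly [0.239, 0.729].
Exact: lower = 0.271; upper = 0.758.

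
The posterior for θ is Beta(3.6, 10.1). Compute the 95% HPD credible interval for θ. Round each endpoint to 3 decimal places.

The posterior is unimodal and skewed, so the HPD interval has equal density at both endpoints and is the shortest 95% interval.
Solving f(0.058) = f(0.487) with F(0.487) − F(0.058) = 0.95 gives [0.058, 0.487].
For comparison, the equal-tailed interval is [0.076, 0.515]; the HPD is narrower and shifted toward the mode.

[0.058, 0.487]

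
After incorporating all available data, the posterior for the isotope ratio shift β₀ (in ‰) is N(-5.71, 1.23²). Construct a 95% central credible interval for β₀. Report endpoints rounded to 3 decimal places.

The posterior is symmetric, so the 95% equal-tailed interval is β₀ = -5.71 ± z·1.23 with z = 1.960.
Half-width: 1.960 × 1.23 = 2.411.
-5.71 − 2.411 = -8.121; -5.71 + 2.411 = -3.299.

[-8.121, -3.299]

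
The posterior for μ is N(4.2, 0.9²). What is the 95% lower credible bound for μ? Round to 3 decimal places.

2.720

Need L with P(μ ≥ L) = 0.95: L = 4.2 − z_{0.05}·0.9.
z = 1.645; L = 4.2 − 1.645 × 0.9 = 2.720.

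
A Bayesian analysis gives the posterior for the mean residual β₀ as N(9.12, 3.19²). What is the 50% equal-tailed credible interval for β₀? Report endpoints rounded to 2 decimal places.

The posterior is symmetric, so the 50% equal-tailed interval is β₀ = 9.12 ± z·3.19 with z = 0.674.
Half-width: 0.674 × 3.19 = 2.15.
9.12 − 2.15 = 6.97; 9.12 + 2.15 = 11.27.

[6.97, 11.27]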